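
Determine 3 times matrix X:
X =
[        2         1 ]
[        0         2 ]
3X =
[        6         3 ]
[        0         6 ]

Scalar multiplication is elementwise: (3X)[i][j] = 3 * X[i][j].
  (3X)[0][0] = 3 * (2) = 6
  (3X)[0][1] = 3 * (1) = 3
  (3X)[1][0] = 3 * (0) = 0
  (3X)[1][1] = 3 * (2) = 6
3X =
[        6         3 ]
[        0         6 ]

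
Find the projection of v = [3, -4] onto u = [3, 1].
[3/2, 1/2]

The projection of v onto u is proj_u(v) = ((v·u) / (u·u)) · u.
v·u = (3)*(3) + (-4)*(1) = 5.
u·u = (3)*(3) + (1)*(1) = 10.
coefficient = 5 / 10 = 1/2.
proj_u(v) = 1/2 · [3, 1] = [3/2, 1/2].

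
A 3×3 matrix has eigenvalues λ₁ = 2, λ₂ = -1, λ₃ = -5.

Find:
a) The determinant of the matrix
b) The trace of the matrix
det = 10, trace = -4

Two standard eigenvalue identities:
- det(A) equals the product of the eigenvalues (counted with multiplicity).
- trace(A) equals the sum of the eigenvalues.
det(A) = (2)*(-1)*(-5) = 10.
trace(A) = 2 - 1 - 5 = -4.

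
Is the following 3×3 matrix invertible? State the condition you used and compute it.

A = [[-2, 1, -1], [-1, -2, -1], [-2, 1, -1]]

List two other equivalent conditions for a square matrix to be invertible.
No, not invertible; det(A) = 0 (two rows are equal, so the rows are linearly dependent). Equivalent conditions (failing for this A): rank(A) < 3; Ax = 0 has non-trivial solutions; 0 is an eigenvalue; the columns are linearly dependent.

To check invertibility, compute det(A).
In this matrix, row 0 and the last row are identical, so one row is a scalar multiple of another and the rows are linearly dependent.
A matrix with linearly dependent rows has det = 0 and is not invertible.
Equivalent failed conditions:
- rank(A) < 3.
- Ax = 0 has non-trivial solutions.
- 0 is an eigenvalue.
- The columns are linearly dependent.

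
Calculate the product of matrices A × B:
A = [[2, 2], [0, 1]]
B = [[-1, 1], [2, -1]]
[[2, 0], [2, -1]]

Matrix multiplication:
C[0][0] = 2×-1 + 2×2 = 2
C[0][1] = 2×1 + 2×-1 = 0
C[1][0] = 0×-1 + 1×2 = 2
C[1][1] = 0×1 + 1×-1 = -1
Result: [[2, 0], [2, -1]]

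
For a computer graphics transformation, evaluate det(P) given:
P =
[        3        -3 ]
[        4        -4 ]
det(P) = 0

For a 2×2 matrix [[a, b], [c, d]], det = a*d - b*c.
det(P) = (3)*(-4) - (-3)*(4) = -12 + 12 = 0.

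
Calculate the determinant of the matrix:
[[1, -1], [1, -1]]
0

For a 2×2 matrix [[a, b], [c, d]], det = ad - bc
det = (1)(-1) - (-1)(1) = -1 - -1 = 0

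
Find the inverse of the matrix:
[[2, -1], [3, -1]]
[[-1, 1], [-3, 2]]

For [[a,b],[c,d]], inverse = (1/det)·[[d,-b],[-c,a]]
det = 2·-1 - -1·3 = 1
Inverse = (1/1)·[[-1, 1], [-3, 2]]
        = [[-1, 1], [-3, 2]]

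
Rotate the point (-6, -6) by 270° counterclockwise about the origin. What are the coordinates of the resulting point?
(-6, 6)

Rotation matrix R(θ) = [[cos θ, -sin θ], [sin θ, cos θ]]; for θ = 270°:
R = [[0, 1], [-1, 0]]
Result: R × [-6, -6]ᵀ = [0·-6 + (1)·-6, -1·-6 + (0)·-6]ᵀ = (-6, 6)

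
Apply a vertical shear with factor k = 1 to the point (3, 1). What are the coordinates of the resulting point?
(3, 4)

Shear matrix for vertical shear with factor k = 1:
[[1, 0], [1, 1]]
Result: (3, 1) → (3, 4)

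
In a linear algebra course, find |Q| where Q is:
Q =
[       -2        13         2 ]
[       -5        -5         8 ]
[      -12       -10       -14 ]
det(Q) = -2478

Expand along row 0 (cofactor expansion): det(Q) = a*(e*i - f*h) - b*(d*i - f*g) + c*(d*h - e*g), where the 3×3 is [[a, b, c], [d, e, f], [g, h, i]].
Minor M_00 = (-5)*(-14) - (8)*(-10) = 70 + 80 = 150.
Minor M_01 = (-5)*(-14) - (8)*(-12) = 70 + 96 = 166.
Minor M_02 = (-5)*(-10) - (-5)*(-12) = 50 - 60 = -10.
det(Q) = (-2)*(150) - (13)*(166) + (2)*(-10) = -300 - 2158 - 20 = -2478.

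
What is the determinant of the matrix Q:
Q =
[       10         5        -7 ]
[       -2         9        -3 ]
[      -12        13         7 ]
det(Q) = 696

Expand along row 0 (cofactor expansion): det(Q) = a*(e*i - f*h) - b*(d*i - f*g) + c*(d*h - e*g), where the 3×3 is [[a, b, c], [d, e, f], [g, h, i]].
Minor M_00 = (9)*(7) - (-3)*(13) = 63 + 39 = 102.
Minor M_01 = (-2)*(7) - (-3)*(-12) = -14 - 36 = -50.
Minor M_02 = (-2)*(13) - (9)*(-12) = -26 + 108 = 82.
det(Q) = (10)*(102) - (5)*(-50) + (-7)*(82) = 1020 + 250 - 574 = 696.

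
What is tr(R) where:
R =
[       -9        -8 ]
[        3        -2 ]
tr(R) = -9 - 2 = -11

The trace of a square matrix is the sum of its diagonal entries.
Diagonal entries of R: R[0][0] = -9, R[1][1] = -2.
tr(R) = -9 - 2 = -11.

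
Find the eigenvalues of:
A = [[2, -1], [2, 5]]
λ = 3, 4

Solve det(A - λI) = 0. For a 2×2 matrix this is λ² - (trace)λ + det = 0.
trace(A) = 2 + 5 = 7.
det(A) = (2)*(5) - (-1)*(2) = 10 + 2 = 12.
Characteristic equation: λ² - (7)λ + (12) = 0.
Discriminant: (7)² - 4*(12) = 49 - 48 = 1.
Roots: λ = (7 ± √1) / 2 = 3, 4.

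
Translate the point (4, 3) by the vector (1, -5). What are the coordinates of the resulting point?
(5, -2)

Translation by (1, -5):
x' = 4 + 1 = 5
y' = 3 + -5 = -2
Homogeneous matrix: [[1, 0, 1], [0, 1, -5], [0, 0, 1]]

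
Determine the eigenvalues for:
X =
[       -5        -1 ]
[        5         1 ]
λ = -4, 0

Solve det(X - λI) = 0. For a 2×2 matrix the characteristic equation is λ² - (trace)λ + det = 0.
trace(X) = a + d = -5 + 1 = -4.
det(X) = a*d - b*c = (-5)*(1) - (-1)*(5) = -5 + 5 = 0.
Characteristic equation: λ² - (-4)λ + (0) = 0.
Discriminant = (-4)² - 4*(0) = 16 - 0 = 16.
λ = (-4 ± √16) / 2 = (-4 ± 4) / 2 = -4, 0.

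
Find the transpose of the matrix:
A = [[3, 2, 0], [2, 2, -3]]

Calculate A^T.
[[3, 2], [2, 2], [0, -3]]

The transpose sends entry (i,j) to (j,i); rows become columns.
Row 0 of A: [3, 2, 0] -> column 0 of A^T.
Row 1 of A: [2, 2, -3] -> column 1 of A^T.
A^T = [[3, 2], [2, 2], [0, -3]]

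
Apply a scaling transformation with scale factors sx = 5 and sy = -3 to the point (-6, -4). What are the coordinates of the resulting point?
(-30, 12)

Scaling matrix:
[[5, 0], [0, -3]]
Result: (-6 × 5, -4 × -3) = (-30, 12)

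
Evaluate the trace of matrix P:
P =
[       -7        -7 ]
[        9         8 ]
tr(P) = -7 + 8 = 1

The trace of a square matrix is the sum of its diagonal entries.
Diagonal entries of P: P[0][0] = -7, P[1][1] = 8.
tr(P) = -7 + 8 = 1.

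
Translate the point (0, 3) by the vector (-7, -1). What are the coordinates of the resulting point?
(-7, 2)

Translation by (-7, -1):
x' = 0 + -7 = -7
y' = 3 + -1 = 2
Homogeneous matrix: [[1, 0, -7], [0, 1, -1], [0, 0, 1]]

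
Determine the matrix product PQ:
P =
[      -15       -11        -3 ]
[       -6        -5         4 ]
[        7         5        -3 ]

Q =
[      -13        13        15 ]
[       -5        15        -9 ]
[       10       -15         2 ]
PQ =
[      220      -315      -132 ]
[      143      -213       -37 ]
[     -146       211        54 ]

Matrix multiplication: (PQ)[i][j] = sum over k of P[i][k] * Q[k][j].
  (PQ)[0][0] = (-15)*(-13) + (-11)*(-5) + (-3)*(10) = 220
  (PQ)[0][1] = (-15)*(13) + (-11)*(15) + (-3)*(-15) = -315
  (PQ)[0][2] = (-15)*(15) + (-11)*(-9) + (-3)*(2) = -132
  (PQ)[1][0] = (-6)*(-13) + (-5)*(-5) + (4)*(10) = 143
  (PQ)[1][1] = (-6)*(13) + (-5)*(15) + (4)*(-15) = -213
  (PQ)[1][2] = (-6)*(15) + (-5)*(-9) + (4)*(2) = -37
  (PQ)[2][0] = (7)*(-13) + (5)*(-5) + (-3)*(10) = -146
  (PQ)[2][1] = (7)*(13) + (5)*(15) + (-3)*(-15) = 211
  (PQ)[2][2] = (7)*(15) + (5)*(-9) + (-3)*(2) = 54
PQ =
[      220      -315      -132 ]
[      143      -213       -37 ]
[     -146       211        54 ]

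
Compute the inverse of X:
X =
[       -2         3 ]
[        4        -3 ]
det(X) = -6
X⁻¹ =
[      1/2       1/2 ]
[      2/3       1/3 ]

For a 2×2 matrix X = [[a, b], [c, d]] with det(X) ≠ 0, X⁻¹ = (1/det(X)) * [[d, -b], [-c, a]].
det(X) = (-2)*(-3) - (3)*(4) = 6 - 12 = -6.
X⁻¹ = (1/-6) * [[-3, -3], [-4, -2]].
Dividing each entry by -6 and reducing:
X⁻¹ =
[      1/2       1/2 ]
[      2/3       1/3 ]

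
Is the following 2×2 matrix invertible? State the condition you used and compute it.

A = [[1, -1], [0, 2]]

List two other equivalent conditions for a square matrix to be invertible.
Yes, invertible; det(A) = 2 ≠ 0. Equivalent conditions: rank(A) = 2; Ax = 0 has only the trivial solution; 0 is not an eigenvalue; the columns of A are linearly independent.

To check invertibility, compute det(A).
The given matrix is triangular, so det(A) equals the product of its diagonal entries = 2 ≠ 0.
Since det(A) ≠ 0, A is invertible.
Equivalent conditions for a square matrix A to be invertible:
- rank(A) = 2 (full rank).
- The homogeneous system Ax = 0 has only the trivial solution x = 0.
- 0 is not an eigenvalue of A.
- The columns (equivalently rows) of A are linearly independent.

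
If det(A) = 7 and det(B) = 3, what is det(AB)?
21

Use the multiplicative property of determinants: det(AB) = det(A)*det(B).
det(AB) = (7)*(3) = 21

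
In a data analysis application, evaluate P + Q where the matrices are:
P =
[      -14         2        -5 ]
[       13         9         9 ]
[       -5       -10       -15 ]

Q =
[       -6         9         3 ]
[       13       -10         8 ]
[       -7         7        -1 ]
P + Q =
[      -20        11        -2 ]
[       26        -1        17 ]
[      -12        -3       -16 ]

Matrix addition is elementwise: (P+Q)[i][j] = P[i][j] + Q[i][j].
  (P+Q)[0][0] = (-14) + (-6) = -20
  (P+Q)[0][1] = (2) + (9) = 11
  (P+Q)[0][2] = (-5) + (3) = -2
  (P+Q)[1][0] = (13) + (13) = 26
  (P+Q)[1][1] = (9) + (-10) = -1
  (P+Q)[1][2] = (9) + (8) = 17
  (P+Q)[2][0] = (-5) + (-7) = -12
  (P+Q)[2][1] = (-10) + (7) = -3
  (P+Q)[2][2] = (-15) + (-1) = -16
P + Q =
[      -20        11        -2 ]
[       26        -1        17 ]
[      -12        -3       -16 ]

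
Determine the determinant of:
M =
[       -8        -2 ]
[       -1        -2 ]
det(M) = 14

For a 2×2 matrix [[a, b], [c, d]], det = a*d - b*c.
det(M) = (-8)*(-2) - (-2)*(-1) = 16 - 2 = 14.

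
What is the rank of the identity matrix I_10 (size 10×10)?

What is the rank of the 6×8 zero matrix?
rank(I_10) = 10, rank(0) = 0

The identity I_10 has 10 columns that are the standard basis vectors e_1, …, e_10. These are linearly independent, so all 10 columns are pivots and rank(I_10) = 10.
The 6×8 zero matrix has every entry zero, so every row is the zero row and there are no pivots; rank(0) = 0.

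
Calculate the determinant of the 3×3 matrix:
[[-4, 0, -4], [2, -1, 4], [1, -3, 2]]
-20

Expansion along first row:
det = -4·det([[-1,4],[-3,2]]) - 0·det([[2,4],[1,2]]) + -4·det([[2,-1],[1,-3]])
    = -4·(-1·2 - 4·-3) - 0·(2·2 - 4·1) + -4·(2·-3 - -1·1)
    = -4·10 - 0·0 + -4·-5
    = -40 + 0 + 20 = -20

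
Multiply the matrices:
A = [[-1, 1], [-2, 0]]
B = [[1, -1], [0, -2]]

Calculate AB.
[[-1, -1], [-2, 2]]

Each entry (i,j) of AB = sum over k of A[i][k]*B[k][j].
(AB)[0][0] = (-1)*(1) + (1)*(0) = -1
(AB)[0][1] = (-1)*(-1) + (1)*(-2) = -1
(AB)[1][0] = (-2)*(1) + (0)*(0) = -2
(AB)[1][1] = (-2)*(-1) + (0)*(-2) = 2
AB = [[-1, -1], [-2, 2]]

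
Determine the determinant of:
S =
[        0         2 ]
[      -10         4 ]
det(S) = 20

For a 2×2 matrix [[a, b], [c, d]], det = a*d - b*c.
det(S) = (0)*(4) - (2)*(-10) = 0 + 20 = 20.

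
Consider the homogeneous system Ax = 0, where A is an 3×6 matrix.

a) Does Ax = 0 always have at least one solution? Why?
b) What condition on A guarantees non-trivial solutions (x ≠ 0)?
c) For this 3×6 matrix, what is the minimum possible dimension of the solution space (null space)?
a) Yes, x = 0 is always a solution. b) When A has linearly dependent columns (rank < n). c) Minimum nullity = 3.

a) x = 0 satisfies A·0 = 0, so the zero vector is always a solution.
b) Non-trivial solutions exist iff the columns of A are linearly dependent, equivalently rank(A) < n (the number of columns).
c) By rank-nullity, rank(A) + nullity(A) = n = 6. Since A has only 3 rows, rank(A) ≤ 3, so nullity(A) ≥ 6 - 3 = 3.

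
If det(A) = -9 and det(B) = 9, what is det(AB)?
-81

Use the multiplicative property of determinants: det(AB) = det(A)*det(B).
det(AB) = (-9)*(9) = -81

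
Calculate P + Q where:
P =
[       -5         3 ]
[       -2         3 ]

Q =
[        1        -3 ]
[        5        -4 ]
P + Q =
[       -4         0 ]
[        3        -1 ]

Matrix addition is elementwise: (P+Q)[i][j] = P[i][j] + Q[i][j].
  (P+Q)[0][0] = (-5) + (1) = -4
  (P+Q)[0][1] = (3) + (-3) = 0
  (P+Q)[1][0] = (-2) + (5) = 3
  (P+Q)[1][1] = (3) + (-4) = -1
P + Q =
[       -4         0 ]
[        3        -1 ]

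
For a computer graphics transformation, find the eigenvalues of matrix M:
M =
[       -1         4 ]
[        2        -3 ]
λ = -5, 1

Solve det(M - λI) = 0. For a 2×2 matrix the characteristic equation is λ² - (trace)λ + det = 0.
trace(M) = a + d = -1 - 3 = -4.
det(M) = a*d - b*c = (-1)*(-3) - (4)*(2) = 3 - 8 = -5.
Characteristic equation: λ² - (-4)λ + (-5) = 0.
Discriminant = (-4)² - 4*(-5) = 16 + 20 = 36.
λ = (-4 ± √36) / 2 = (-4 ± 6) / 2 = -5, 1.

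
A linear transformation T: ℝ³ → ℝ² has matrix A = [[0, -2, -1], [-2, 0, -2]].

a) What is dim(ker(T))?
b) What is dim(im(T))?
dim(ker) = 1, dim(im) = 2

The two rows are not scalar multiples of one another (no single k satisfies row 2 = k × row 1), so they are linearly independent.
Thus rank(A) = 2.
dim(im(T)) = rank(A) = 2.
By the rank-nullity theorem applied to T: ℝ³ → ℝ², rank(A) + nullity(A) = 3 (the domain dimension), so dim(ker(T)) = 3 - 2 = 1.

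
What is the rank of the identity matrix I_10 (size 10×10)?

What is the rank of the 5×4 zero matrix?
rank(I_10) = 10, rank(0) = 0

The identity I_10 has 10 columns that are the standard basis vectors e_1, …, e_10. These are linearly independent, so all 10 columns are pivots and rank(I_10) = 10.
The 5×4 zero matrix has every entry zero, so every row is the zero row and there are no pivots; rank(0) = 0.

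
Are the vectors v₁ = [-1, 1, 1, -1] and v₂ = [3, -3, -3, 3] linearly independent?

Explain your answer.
No, linearly dependent (v₂ = -3·v₁)

Check whether there is a scalar k with v₂ = k·v₁.
Comparing components, k = -3 satisfies -3·[-1, 1, 1, -1] = [3, -3, -3, 3].
Since v₂ is a scalar multiple of v₁, the two vectors are linearly dependent.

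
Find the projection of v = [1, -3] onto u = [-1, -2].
[-1, -2]

The projection of v onto u is proj_u(v) = ((v·u) / (u·u)) · u.
v·u = (1)*(-1) + (-3)*(-2) = 5.
u·u = (-1)*(-1) + (-2)*(-2) = 5.
coefficient = 5 / 5 = 1.
proj_u(v) = 1 · [-1, -2] = [-1, -2].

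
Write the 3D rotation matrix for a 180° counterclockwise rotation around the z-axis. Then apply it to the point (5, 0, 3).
R = [[-1, 0, 0], [0, -1, 0], [0, 0, 1]]; R·(5, 0, 3) = (-5, 0, 3)

Rotation matrix for 180° around z-axis:
cos(180°) = -1, sin(180°) = 0
R = [[-1, 0, 0], [0, -1, 0], [0, 0, 1]]
Apply to (5, 0, 3): R·[5, 0, 3]ᵀ = (-5, 0, 3)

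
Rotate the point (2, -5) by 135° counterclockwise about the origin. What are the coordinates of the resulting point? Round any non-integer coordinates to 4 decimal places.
(2.1213, 4.9497)

Rotation matrix R(θ) = [[cos θ, -sin θ], [sin θ, cos θ]]; for θ = 135°:
R = [[-√2/2, -√2/2], [√2/2, -√2/2]]
Result: R × [2, -5]ᵀ = [-√2/2·2 + (-√2/2)·-5, √2/2·2 + (-√2/2)·-5]ᵀ = (2.1213, 4.9497)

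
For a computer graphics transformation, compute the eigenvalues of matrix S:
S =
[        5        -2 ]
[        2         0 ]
λ = 1, 4

Solve det(S - λI) = 0. For a 2×2 matrix the characteristic equation is λ² - (trace)λ + det = 0.
trace(S) = a + d = 5 + 0 = 5.
det(S) = a*d - b*c = (5)*(0) - (-2)*(2) = 0 + 4 = 4.
Characteristic equation: λ² - (5)λ + (4) = 0.
Discriminant = (5)² - 4*(4) = 25 - 16 = 9.
λ = (5 ± √9) / 2 = (5 ± 3) / 2 = 1, 4.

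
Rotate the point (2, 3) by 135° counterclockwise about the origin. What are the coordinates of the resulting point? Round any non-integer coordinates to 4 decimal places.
(-3.5355, -0.7071)

Rotation matrix R(θ) = [[cos θ, -sin θ], [sin θ, cos θ]]; for θ = 135°:
R = [[-√2/2, -√2/2], [√2/2, -√2/2]]
Result: R × [2, 3]ᵀ = [-√2/2·2 + (-√2/2)·3, √2/2·2 + (-√2/2)·3]ᵀ = (-3.5355, -0.7071)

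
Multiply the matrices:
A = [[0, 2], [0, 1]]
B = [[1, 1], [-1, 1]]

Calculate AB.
[[-2, 2], [-1, 1]]

Each entry (i,j) of AB = sum over k of A[i][k]*B[k][j].
(AB)[0][0] = (0)*(1) + (2)*(-1) = -2
(AB)[0][1] = (0)*(1) + (2)*(1) = 2
(AB)[1][0] = (0)*(1) + (1)*(-1) = -1
(AB)[1][1] = (0)*(1) + (1)*(1) = 1
AB = [[-2, 2], [-1, 1]]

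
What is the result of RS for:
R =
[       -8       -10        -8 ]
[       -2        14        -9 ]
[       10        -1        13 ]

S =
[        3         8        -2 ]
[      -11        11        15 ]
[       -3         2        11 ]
RS =
[      110      -190      -222 ]
[     -133       120       115 ]
[        2        95       108 ]

Matrix multiplication: (RS)[i][j] = sum over k of R[i][k] * S[k][j].
  (RS)[0][0] = (-8)*(3) + (-10)*(-11) + (-8)*(-3) = 110
  (RS)[0][1] = (-8)*(8) + (-10)*(11) + (-8)*(2) = -190
  (RS)[0][2] = (-8)*(-2) + (-10)*(15) + (-8)*(11) = -222
  (RS)[1][0] = (-2)*(3) + (14)*(-11) + (-9)*(-3) = -133
  (RS)[1][1] = (-2)*(8) + (14)*(11) + (-9)*(2) = 120
  (RS)[1][2] = (-2)*(-2) + (14)*(15) + (-9)*(11) = 115
  (RS)[2][0] = (10)*(3) + (-1)*(-11) + (13)*(-3) = 2
  (RS)[2][1] = (10)*(8) + (-1)*(11) + (13)*(2) = 95
  (RS)[2][2] = (10)*(-2) + (-1)*(15) + (13)*(11) = 108
RS =
[      110      -190      -222 ]
[     -133       120       115 ]
[        2        95       108 ]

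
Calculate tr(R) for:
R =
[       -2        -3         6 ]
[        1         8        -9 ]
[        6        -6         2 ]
tr(R) = -2 + 8 + 2 = 8

The trace of a square matrix is the sum of its diagonal entries.
Diagonal entries of R: R[0][0] = -2, R[1][1] = 8, R[2][2] = 2.
tr(R) = -2 + 8 + 2 = 8.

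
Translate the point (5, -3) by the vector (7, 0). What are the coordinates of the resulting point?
(12, -3)

Translation by (7, 0):
x' = 5 + 7 = 12
y' = -3 + 0 = -3
Homogeneous matrix: [[1, 0, 7], [0, 1, 0], [0, 0, 1]]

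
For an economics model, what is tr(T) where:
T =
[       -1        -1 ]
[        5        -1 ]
tr(T) = -1 - 1 = -2

The trace of a square matrix is the sum of its diagonal entries.
Diagonal entries of T: T[0][0] = -1, T[1][1] = -1.
tr(T) = -1 - 1 = -2.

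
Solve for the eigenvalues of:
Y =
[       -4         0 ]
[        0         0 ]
λ = -4, 0

Solve det(Y - λI) = 0. For a 2×2 matrix the characteristic equation is λ² - (trace)λ + det = 0.
trace(Y) = a + d = -4 + 0 = -4.
det(Y) = a*d - b*c = (-4)*(0) - (0)*(0) = 0 - 0 = 0.
Characteristic equation: λ² - (-4)λ + (0) = 0.
Discriminant = (-4)² - 4*(0) = 16 - 0 = 16.
λ = (-4 ± √16) / 2 = (-4 ± 4) / 2 = -4, 0.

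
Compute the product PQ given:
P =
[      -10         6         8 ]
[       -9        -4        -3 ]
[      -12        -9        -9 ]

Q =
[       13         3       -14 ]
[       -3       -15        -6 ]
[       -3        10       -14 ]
PQ =
[     -172       -40        -8 ]
[      -96         3       192 ]
[     -102         9       348 ]

Matrix multiplication: (PQ)[i][j] = sum over k of P[i][k] * Q[k][j].
  (PQ)[0][0] = (-10)*(13) + (6)*(-3) + (8)*(-3) = -172
  (PQ)[0][1] = (-10)*(3) + (6)*(-15) + (8)*(10) = -40
  (PQ)[0][2] = (-10)*(-14) + (6)*(-6) + (8)*(-14) = -8
  (PQ)[1][0] = (-9)*(13) + (-4)*(-3) + (-3)*(-3) = -96
  (PQ)[1][1] = (-9)*(3) + (-4)*(-15) + (-3)*(10) = 3
  (PQ)[1][2] = (-9)*(-14) + (-4)*(-6) + (-3)*(-14) = 192
  (PQ)[2][0] = (-12)*(13) + (-9)*(-3) + (-9)*(-3) = -102
  (PQ)[2][1] = (-12)*(3) + (-9)*(-15) + (-9)*(10) = 9
  (PQ)[2][2] = (-12)*(-14) + (-9)*(-6) + (-9)*(-14) = 348
PQ =
[     -172       -40        -8 ]
[      -96         3       192 ]
[     -102         9       348 ]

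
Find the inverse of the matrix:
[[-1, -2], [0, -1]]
[[-1, 2], [0, -1]]

For [[a,b],[c,d]], inverse = (1/det)·[[d,-b],[-c,a]]
det = -1·-1 - -2·0 = 1
Inverse = (1/1)·[[-1, 2], [0, -1]]
        = [[-1, 2], [0, -1]]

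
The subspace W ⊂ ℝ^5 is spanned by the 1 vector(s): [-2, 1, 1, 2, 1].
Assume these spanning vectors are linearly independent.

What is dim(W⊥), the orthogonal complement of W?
dim(W⊥) = 4

For any subspace W of ℝ^n, dim(W) + dim(W⊥) = n (the whole-space dimension).
Here the given 1 vectors are linearly independent, so dim(W) = 1.
Thus dim(W⊥) = n - dim(W) = 5 - 1 = 4.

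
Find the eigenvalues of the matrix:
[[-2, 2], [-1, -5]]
λ = -4 and λ = -3

Characteristic equation: det(A - λI) = 0
λ² - (trace)λ + (det) = 0
λ² - (-7)λ + (12) = 0
λ² + 7λ + 12 = 0
Solving: λ = -4, -3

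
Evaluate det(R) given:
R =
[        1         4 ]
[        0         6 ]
det(R) = 6

For a 2×2 matrix [[a, b], [c, d]], det = a*d - b*c.
det(R) = (1)*(6) - (4)*(0) = 6 - 0 = 6.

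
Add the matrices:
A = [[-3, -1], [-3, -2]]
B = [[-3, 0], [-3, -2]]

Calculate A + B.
[[-6, -1], [-6, -4]]

Add corresponding elements:
(-3)+(-3)=-6
(-1)+(0)=-1
(-3)+(-3)=-6
(-2)+(-2)=-4
A + B = [[-6, -1], [-6, -4]]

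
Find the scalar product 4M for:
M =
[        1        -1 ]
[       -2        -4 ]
4M =
[        4        -4 ]
[       -8       -16 ]

Scalar multiplication is elementwise: (4M)[i][j] = 4 * M[i][j].
  (4M)[0][0] = 4 * (1) = 4
  (4M)[0][1] = 4 * (-1) = -4
  (4M)[1][0] = 4 * (-2) = -8
  (4M)[1][1] = 4 * (-4) = -16
4M =
[        4        -4 ]
[       -8       -16 ]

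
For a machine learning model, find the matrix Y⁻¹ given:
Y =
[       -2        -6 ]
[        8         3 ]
det(Y) = 42
Y⁻¹ =
[     1/14       1/7 ]
[    -4/21     -1/21 ]

For a 2×2 matrix Y = [[a, b], [c, d]] with det(Y) ≠ 0, Y⁻¹ = (1/det(Y)) * [[d, -b], [-c, a]].
det(Y) = (-2)*(3) - (-6)*(8) = -6 + 48 = 42.
Y⁻¹ = (1/42) * [[3, 6], [-8, -2]].
Dividing each entry by 42 and reducing:
Y⁻¹ =
[     1/14       1/7 ]
[    -4/21     -1/21 ]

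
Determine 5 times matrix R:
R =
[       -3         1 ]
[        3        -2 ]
5R =
[      -15         5 ]
[       15       -10 ]

Scalar multiplication is elementwise: (5R)[i][j] = 5 * R[i][j].
  (5R)[0][0] = 5 * (-3) = -15
  (5R)[0][1] = 5 * (1) = 5
  (5R)[1][0] = 5 * (3) = 15
  (5R)[1][1] = 5 * (-2) = -10
5R =
[      -15         5 ]
[       15       -10 ]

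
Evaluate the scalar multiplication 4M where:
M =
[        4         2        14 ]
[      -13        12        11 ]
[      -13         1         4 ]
4M =
[       16         8        56 ]
[      -52        48        44 ]
[      -52         4        16 ]

Scalar multiplication is elementwise: (4M)[i][j] = 4 * M[i][j].
  (4M)[0][0] = 4 * (4) = 16
  (4M)[0][1] = 4 * (2) = 8
  (4M)[0][2] = 4 * (14) = 56
  (4M)[1][0] = 4 * (-13) = -52
  (4M)[1][1] = 4 * (12) = 48
  (4M)[1][2] = 4 * (11) = 44
  (4M)[2][0] = 4 * (-13) = -52
  (4M)[2][1] = 4 * (1) = 4
  (4M)[2][2] = 4 * (4) = 16
4M =
[       16         8        56 ]
[      -52        48        44 ]
[      -52         4        16 ]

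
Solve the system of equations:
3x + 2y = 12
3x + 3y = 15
x = 2, y = 3

Use elimination (row reduction):
Equation 1: 3x + 2y = 12.
Equation 2: 3x + 3y = 15.
Multiply Eq1 by 3 and Eq2 by 3: 9x + 6y = 36;  9x + 9y = 45.
Subtract: (3)y = 9, so y = 3.
Back-substitute into Eq1: 3x + 2*(3) = 12, so x = 2.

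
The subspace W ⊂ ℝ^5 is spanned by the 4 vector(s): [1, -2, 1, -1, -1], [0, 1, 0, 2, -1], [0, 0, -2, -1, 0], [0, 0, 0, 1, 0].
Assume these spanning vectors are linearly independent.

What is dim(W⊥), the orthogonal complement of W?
dim(W⊥) = 1

For any subspace W of ℝ^n, dim(W) + dim(W⊥) = n (the whole-space dimension).
Here the given 4 vectors are linearly independent, so dim(W) = 4.
Thus dim(W⊥) = n - dim(W) = 5 - 4 = 1.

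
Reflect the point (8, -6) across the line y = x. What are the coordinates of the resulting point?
(-6, 8)

Reflection across line y = x: (8, -6) → (-6, 8)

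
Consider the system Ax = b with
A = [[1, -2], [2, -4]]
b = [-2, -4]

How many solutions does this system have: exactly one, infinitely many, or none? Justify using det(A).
Infinitely many solutions

det(A) = (1)*(-4) - (-2)*(2) = 0, so A is singular (column 2 is -2 times column 1).
b = [-2, -4] = -2 * column 1 of A, so b lies in the column space of A.
A singular matrix whose right-hand side is in its column space gives a 1-parameter family of solutions — infinitely many.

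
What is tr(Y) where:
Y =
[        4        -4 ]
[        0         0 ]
tr(Y) = 4 + 0 = 4

The trace of a square matrix is the sum of its diagonal entries.
Diagonal entries of Y: Y[0][0] = 4, Y[1][1] = 0.
tr(Y) = 4 + 0 = 4.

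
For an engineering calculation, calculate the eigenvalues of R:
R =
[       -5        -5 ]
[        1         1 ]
λ = -4, 0

Solve det(R - λI) = 0. For a 2×2 matrix the characteristic equation is λ² - (trace)λ + det = 0.
trace(R) = a + d = -5 + 1 = -4.
det(R) = a*d - b*c = (-5)*(1) - (-5)*(1) = -5 + 5 = 0.
Characteristic equation: λ² - (-4)λ + (0) = 0.
Discriminant = (-4)² - 4*(0) = 16 - 0 = 16.
λ = (-4 ± √16) / 2 = (-4 ± 4) / 2 = -4, 0.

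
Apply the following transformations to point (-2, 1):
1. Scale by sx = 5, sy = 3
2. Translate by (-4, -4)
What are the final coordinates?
(-14, -1)

Step 1: Scale (-2, 1) by (sx, sy) = (5, 3) → (-10, 3)
Step 2: Translate by (-4, -4) → (-14, -1)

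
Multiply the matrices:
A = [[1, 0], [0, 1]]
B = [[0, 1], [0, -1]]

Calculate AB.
[[0, 1], [0, -1]]

Each entry (i,j) of AB = sum over k of A[i][k]*B[k][j].
(AB)[0][0] = (1)*(0) + (0)*(0) = 0
(AB)[0][1] = (1)*(1) + (0)*(-1) = 1
(AB)[1][0] = (0)*(0) + (1)*(0) = 0
(AB)[1][1] = (0)*(1) + (1)*(-1) = -1
AB = [[0, 1], [0, -1]]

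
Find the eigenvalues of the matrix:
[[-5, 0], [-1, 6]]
λ = -5 and λ = 6

Characteristic equation: det(A - λI) = 0
λ² - (trace)λ + (det) = 0
λ² - (1)λ + (-30) = 0
λ² - 1λ - 30 = 0
Solving: λ = -5, 6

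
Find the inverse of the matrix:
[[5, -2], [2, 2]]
[[1/7, 1/7], [-1/7, 5/14]]

For [[a,b],[c,d]], inverse = (1/det)·[[d,-b],[-c,a]]
det = 5·2 - -2·2 = 14
Inverse = (1/14)·[[2, 2], [-2, 5]]
        = [[1/7, 1/7], [-1/7, 5/14]]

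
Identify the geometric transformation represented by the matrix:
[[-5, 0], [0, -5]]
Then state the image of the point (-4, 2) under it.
uniform scaling by factor -5; image of (-4, 2) is (20, -10)

This is a diagonal matrix with equal entries -5, so it scales both axes by the same factor -5.
The matrix [[-5, 0], [0, -5]] represents: uniform scaling by factor -5.
Applying it to (-4, 2): [-5·-4 + 0·2, 0·-4 + -5·2] = (20, -10).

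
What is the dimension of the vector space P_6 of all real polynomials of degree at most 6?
Dimension = 7

A polynomial of degree at most 6 can be written as a₀ + a₁x + a₂x² + … + a_6x^6, with 7 free coefficients a₀, …, a_6.
The set {1, x, x², …, x^6} is a basis: it spans P_6 (every such polynomial is a linear combination of these) and is linearly independent (a polynomial is zero iff all its coefficients are zero).
Therefore dim(P_6) = 6 + 1 = 7.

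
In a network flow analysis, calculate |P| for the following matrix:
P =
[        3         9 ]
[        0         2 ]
det(P) = 6

For a 2×2 matrix [[a, b], [c, d]], det = a*d - b*c.
det(P) = (3)*(2) - (9)*(0) = 6 - 0 = 6.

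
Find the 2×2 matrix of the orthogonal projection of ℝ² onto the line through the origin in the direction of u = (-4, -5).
[[16/41, 20/41], [20/41, 25/41]]

The orthogonal projection onto the line spanned by a nonzero vector u = (a, b) has matrix P = (u uᵀ) / (uᵀ u) = (1/(a² + b²)) · [[a², ab], [ab, b²]].
Here u = (-4, -5), so a² + b² = 16 + 25 = 41.
P = (1/41) · [[16, 20], [20, 25]] = [[16/41, 20/41], [20/41, 25/41]].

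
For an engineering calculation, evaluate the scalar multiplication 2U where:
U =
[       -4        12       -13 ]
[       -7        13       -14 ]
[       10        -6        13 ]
2U =
[       -8        24       -26 ]
[      -14        26       -28 ]
[       20       -12        26 ]

Scalar multiplication is elementwise: (2U)[i][j] = 2 * U[i][j].
  (2U)[0][0] = 2 * (-4) = -8
  (2U)[0][1] = 2 * (12) = 24
  (2U)[0][2] = 2 * (-13) = -26
  (2U)[1][0] = 2 * (-7) = -14
  (2U)[1][1] = 2 * (13) = 26
  (2U)[1][2] = 2 * (-14) = -28
  (2U)[2][0] = 2 * (10) = 20
  (2U)[2][1] = 2 * (-6) = -12
  (2U)[2][2] = 2 * (13) = 26
2U =
[       -8        24       -26 ]
[      -14        26       -28 ]
[       20       -12        26 ]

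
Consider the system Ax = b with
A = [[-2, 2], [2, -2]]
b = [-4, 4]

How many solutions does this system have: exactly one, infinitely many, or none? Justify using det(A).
Infinitely many solutions

det(A) = (-2)*(-2) - (2)*(2) = 0, so A is singular (column 2 is -1 times column 1).
b = [-4, 4] = 2 * column 1 of A, so b lies in the column space of A.
A singular matrix whose right-hand side is in its column space gives a 1-parameter family of solutions — infinitely many.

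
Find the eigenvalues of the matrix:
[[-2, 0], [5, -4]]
λ = -4 and λ = -2

Characteristic equation: det(A - λI) = 0
λ² - (trace)λ + (det) = 0
λ² - (-6)λ + (8) = 0
λ² + 6λ + 8 = 0
Solving: λ = -4, -2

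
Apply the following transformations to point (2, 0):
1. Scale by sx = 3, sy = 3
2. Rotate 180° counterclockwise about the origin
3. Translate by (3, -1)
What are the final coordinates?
(-3, -1)

Step 1: Scale → (6, 0)
Step 2: Rotate 180° → (-6, 0)
Step 3: Translate → (-3, -1)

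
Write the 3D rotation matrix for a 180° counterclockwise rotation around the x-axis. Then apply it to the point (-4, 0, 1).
R = [[1, 0, 0], [0, -1, 0], [0, 0, -1]]; R·(-4, 0, 1) = (-4, 0, -1)

Rotation matrix for 180° around x-axis:
cos(180°) = -1, sin(180°) = 0
R = [[1, 0, 0], [0, -1, 0], [0, 0, -1]]
Apply to (-4, 0, 1): R·[-4, 0, 1]ᵀ = (-4, 0, -1)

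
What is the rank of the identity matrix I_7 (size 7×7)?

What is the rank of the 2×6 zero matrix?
rank(I_7) = 7, rank(0) = 0

The identity I_7 has 7 columns that are the standard basis vectors e_1, …, e_7. These are linearly independent, so all 7 columns are pivots and rank(I_7) = 7.
The 2×6 zero matrix has every entry zero, so every row is the zero row and there are no pivots; rank(0) = 0.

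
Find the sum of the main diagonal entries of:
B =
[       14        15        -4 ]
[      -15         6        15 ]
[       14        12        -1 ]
tr(B) = 14 + 6 - 1 = 19

The trace of a square matrix is the sum of its diagonal entries.
Diagonal entries of B: B[0][0] = 14, B[1][1] = 6, B[2][2] = -1.
tr(B) = 14 + 6 - 1 = 19.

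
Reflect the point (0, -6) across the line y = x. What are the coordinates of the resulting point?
(-6, 0)

Reflection across line y = x: (0, -6) → (-6, 0)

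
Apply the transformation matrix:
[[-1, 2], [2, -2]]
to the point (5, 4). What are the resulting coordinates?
(3, 2)

Matrix multiplication:
[[-1, 2], [2, -2]] × [5, 4]ᵀ
= [-1×5 + 2×4, 2×5 + -2×4]ᵀ
= [3.0000, 2.0000]ᵀ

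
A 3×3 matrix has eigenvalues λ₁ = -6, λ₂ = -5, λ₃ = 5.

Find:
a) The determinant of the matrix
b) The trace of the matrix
det = 150, trace = -6

Two standard eigenvalue identities:
- det(A) equals the product of the eigenvalues (counted with multiplicity).
- trace(A) equals the sum of the eigenvalues.
det(A) = (-6)*(-5)*(5) = 150.
trace(A) = -6 - 5 + 5 = -6.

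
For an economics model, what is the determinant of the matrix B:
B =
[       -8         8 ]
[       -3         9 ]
det(B) = -48

For a 2×2 matrix [[a, b], [c, d]], det = a*d - b*c.
det(B) = (-8)*(9) - (8)*(-3) = -72 + 24 = -48.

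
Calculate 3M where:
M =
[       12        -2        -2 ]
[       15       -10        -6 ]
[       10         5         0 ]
3M =
[       36        -6        -6 ]
[       45       -30       -18 ]
[       30        15         0 ]

Scalar multiplication is elementwise: (3M)[i][j] = 3 * M[i][j].
  (3M)[0][0] = 3 * (12) = 36
  (3M)[0][1] = 3 * (-2) = -6
  (3M)[0][2] = 3 * (-2) = -6
  (3M)[1][0] = 3 * (15) = 45
  (3M)[1][1] = 3 * (-10) = -30
  (3M)[1][2] = 3 * (-6) = -18
  (3M)[2][0] = 3 * (10) = 30
  (3M)[2][1] = 3 * (5) = 15
  (3M)[2][2] = 3 * (0) = 0
3M =
[       36        -6        -6 ]
[       45       -30       -18 ]
[       30        15         0 ]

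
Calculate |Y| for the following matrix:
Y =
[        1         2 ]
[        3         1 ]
det(Y) = -5

For a 2×2 matrix [[a, b], [c, d]], det = a*d - b*c.
det(Y) = (1)*(1) - (2)*(3) = 1 - 6 = -5.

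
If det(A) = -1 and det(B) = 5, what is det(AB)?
-5

Use the multiplicative property of determinants: det(AB) = det(A)*det(B).
det(AB) = (-1)*(5) = -5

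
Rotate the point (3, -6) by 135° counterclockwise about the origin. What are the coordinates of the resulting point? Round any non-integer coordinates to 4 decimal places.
(2.1213, 6.3640)

Rotation matrix R(θ) = [[cos θ, -sin θ], [sin θ, cos θ]]; for θ = 135°:
R = [[-√2/2, -√2/2], [√2/2, -√2/2]]
Result: R × [3, -6]ᵀ = [-√2/2·3 + (-√2/2)·-6, √2/2·3 + (-√2/2)·-6]ᵀ = (2.1213, 6.3640)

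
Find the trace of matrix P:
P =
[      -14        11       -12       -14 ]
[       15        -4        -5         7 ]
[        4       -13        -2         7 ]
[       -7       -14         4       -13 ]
tr(P) = -14 - 4 - 2 - 13 = -33

The trace of a square matrix is the sum of its diagonal entries.
Diagonal entries of P: P[0][0] = -14, P[1][1] = -4, P[2][2] = -2, P[3][3] = -13.
tr(P) = -14 - 4 - 2 - 13 = -33.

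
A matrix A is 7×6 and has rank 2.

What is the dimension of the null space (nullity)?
4

The rank-nullity theorem for an m×n matrix states:
rank(A) + nullity(A) = n (the number of columns).
Here n = 6 and rank(A) = 2, so nullity(A) = 6 - 2 = 4.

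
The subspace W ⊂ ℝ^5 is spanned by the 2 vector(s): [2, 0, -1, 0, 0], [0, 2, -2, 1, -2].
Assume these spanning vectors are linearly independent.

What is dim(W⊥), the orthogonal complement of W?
dim(W⊥) = 3

For any subspace W of ℝ^n, dim(W) + dim(W⊥) = n (the whole-space dimension).
Here the given 2 vectors are linearly independent, so dim(W) = 2.
Thus dim(W⊥) = n - dim(W) = 5 - 2 = 3.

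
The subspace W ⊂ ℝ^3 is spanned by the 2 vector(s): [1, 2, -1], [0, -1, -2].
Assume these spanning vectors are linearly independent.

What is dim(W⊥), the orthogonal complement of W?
dim(W⊥) = 1

For any subspace W of ℝ^n, dim(W) + dim(W⊥) = n (the whole-space dimension).
Here the given 2 vectors are linearly independent, so dim(W) = 2.
Thus dim(W⊥) = n - dim(W) = 3 - 2 = 1.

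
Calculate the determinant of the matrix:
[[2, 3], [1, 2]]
1

For a 2×2 matrix [[a, b], [c, d]], det = ad - bc
det = (2)(2) - (3)(1) = 4 - 3 = 1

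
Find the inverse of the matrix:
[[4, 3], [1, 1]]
[[1, -3], [-1, 4]]

For [[a,b],[c,d]], inverse = (1/det)·[[d,-b],[-c,a]]
det = 4·1 - 3·1 = 1
Inverse = (1/1)·[[1, -3], [-1, 4]]
        = [[1, -3], [-1, 4]]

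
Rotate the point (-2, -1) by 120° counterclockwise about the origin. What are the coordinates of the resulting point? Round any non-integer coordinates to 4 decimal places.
(1.8660, -1.2321)

Rotation matrix R(θ) = [[cos θ, -sin θ], [sin θ, cos θ]]; for θ = 120°:
R = [[-1/2, -√3/2], [√3/2, -1/2]]
Result: R × [-2, -1]ᵀ = [-1/2·-2 + (-√3/2)·-1, √3/2·-2 + (-1/2)·-1]ᵀ = (1.8660, -1.2321)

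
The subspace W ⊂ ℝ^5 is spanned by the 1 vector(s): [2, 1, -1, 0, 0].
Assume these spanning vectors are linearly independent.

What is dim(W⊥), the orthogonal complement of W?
dim(W⊥) = 4

For any subspace W of ℝ^n, dim(W) + dim(W⊥) = n (the whole-space dimension).
Here the given 1 vectors are linearly independent, so dim(W) = 1.
Thus dim(W⊥) = n - dim(W) = 5 - 1 = 4.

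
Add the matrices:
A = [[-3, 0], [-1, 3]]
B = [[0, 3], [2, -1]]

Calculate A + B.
[[-3, 3], [1, 2]]

Add corresponding elements:
(-3)+(0)=-3
(0)+(3)=3
(-1)+(2)=1
(3)+(-1)=2
A + B = [[-3, 3], [1, 2]]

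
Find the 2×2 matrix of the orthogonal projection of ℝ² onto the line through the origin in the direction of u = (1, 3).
[[1/10, 3/10], [3/10, 9/10]]

The orthogonal projection onto the line spanned by a nonzero vector u = (a, b) has matrix P = (u uᵀ) / (uᵀ u) = (1/(a² + b²)) · [[a², ab], [ab, b²]].
Here u = (1, 3), so a² + b² = 1 + 9 = 10.
P = (1/10) · [[1, 3], [3, 9]] = [[1/10, 3/10], [3/10, 9/10]].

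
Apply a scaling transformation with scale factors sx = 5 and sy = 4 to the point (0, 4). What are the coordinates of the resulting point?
(0, 16)

Scaling matrix:
[[5, 0], [0, 4]]
Result: (0 × 5, 4 × 4) = (0, 16)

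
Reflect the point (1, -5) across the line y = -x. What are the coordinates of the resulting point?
(5, -1)

Reflection across line y = -x: (1, -5) → (5, -1)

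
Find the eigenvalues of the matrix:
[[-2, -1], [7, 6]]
λ = -1 and λ = 5

Characteristic equation: det(A - λI) = 0
λ² - (trace)λ + (det) = 0
λ² - (4)λ + (-5) = 0
λ² - 4λ - 5 = 0
Solving: λ = -1, 5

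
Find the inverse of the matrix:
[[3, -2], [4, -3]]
[[3, -2], [4, -3]]

For [[a,b],[c,d]], inverse = (1/det)·[[d,-b],[-c,a]]
det = 3·-3 - -2·4 = -1
Inverse = (1/-1)·[[-3, 2], [-4, 3]]
        = [[3, -2], [4, -3]]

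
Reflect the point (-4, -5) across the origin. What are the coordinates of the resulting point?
(4, 5)

Reflection across origin: (-4, -5) → (4, 5)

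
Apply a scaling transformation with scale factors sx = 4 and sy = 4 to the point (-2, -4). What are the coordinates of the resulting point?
(-8, -16)

Scaling matrix:
[[4, 0], [0, 4]]
Result: (-2 × 4, -4 × 4) = (-8, -16)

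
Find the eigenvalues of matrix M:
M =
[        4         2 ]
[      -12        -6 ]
λ = -2, 0

Solve det(M - λI) = 0. For a 2×2 matrix the characteristic equation is λ² - (trace)λ + det = 0.
trace(M) = a + d = 4 - 6 = -2.
det(M) = a*d - b*c = (4)*(-6) - (2)*(-12) = -24 + 24 = 0.
Characteristic equation: λ² - (-2)λ + (0) = 0.
Discriminant = (-2)² - 4*(0) = 4 - 0 = 4.
λ = (-2 ± √4) / 2 = (-2 ± 2) / 2 = -2, 0.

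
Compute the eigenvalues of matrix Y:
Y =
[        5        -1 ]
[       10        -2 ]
λ = 0, 3

Solve det(Y - λI) = 0. For a 2×2 matrix the characteristic equation is λ² - (trace)λ + det = 0.
trace(Y) = a + d = 5 - 2 = 3.
det(Y) = a*d - b*c = (5)*(-2) - (-1)*(10) = -10 + 10 = 0.
Characteristic equation: λ² - (3)λ + (0) = 0.
Discriminant = (3)² - 4*(0) = 9 - 0 = 9.
λ = (3 ± √9) / 2 = (3 ± 3) / 2 = 0, 3.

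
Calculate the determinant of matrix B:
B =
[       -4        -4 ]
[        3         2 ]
det(B) = 4

For a 2×2 matrix [[a, b], [c, d]], det = a*d - b*c.
det(B) = (-4)*(2) - (-4)*(3) = -8 + 12 = 4.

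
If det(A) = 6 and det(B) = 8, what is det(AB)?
48

Use the multiplicative property of determinants: det(AB) = det(A)*det(B).
det(AB) = (6)*(8) = 48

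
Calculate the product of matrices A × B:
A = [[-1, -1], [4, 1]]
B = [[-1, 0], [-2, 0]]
[[3, 0], [-6, 0]]

Matrix multiplication:
C[0][0] = -1×-1 + -1×-2 = 3
C[0][1] = -1×0 + -1×0 = 0
C[1][0] = 4×-1 + 1×-2 = -6
C[1][1] = 4×0 + 1×0 = 0
Result: [[3, 0], [-6, 0]]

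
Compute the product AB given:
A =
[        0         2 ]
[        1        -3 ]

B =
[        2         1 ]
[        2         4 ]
AB =
[        4         8 ]
[       -4       -11 ]

Matrix multiplication: (AB)[i][j] = sum over k of A[i][k] * B[k][j].
  (AB)[0][0] = (0)*(2) + (2)*(2) = 4
  (AB)[0][1] = (0)*(1) + (2)*(4) = 8
  (AB)[1][0] = (1)*(2) + (-3)*(2) = -4
  (AB)[1][1] = (1)*(1) + (-3)*(4) = -11
AB =
[        4         8 ]
[       -4       -11 ]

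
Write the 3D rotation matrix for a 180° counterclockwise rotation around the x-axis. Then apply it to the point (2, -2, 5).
R = [[1, 0, 0], [0, -1, 0], [0, 0, -1]]; R·(2, -2, 5) = (2, 2, -5)

Rotation matrix for 180° around x-axis:
cos(180°) = -1, sin(180°) = 0
R = [[1, 0, 0], [0, -1, 0], [0, 0, -1]]
Apply to (2, -2, 5): R·[2, -2, 5]ᵀ = (2, 2, -5)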